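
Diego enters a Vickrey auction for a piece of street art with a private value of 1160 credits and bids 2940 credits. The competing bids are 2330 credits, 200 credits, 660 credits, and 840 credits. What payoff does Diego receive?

Payoff = -1170 credits.

Highest competing bid: 2330 credits.
Diego's bid 2940 credits is the highest overall, so Diego wins and pays the second-highest bid, 2330 credits.
Payoff = value − price = 1160 credits − 2330 credits = -1170 credits.
Overbidding won the item at a price above value — truthful bidding would have avoided this loss.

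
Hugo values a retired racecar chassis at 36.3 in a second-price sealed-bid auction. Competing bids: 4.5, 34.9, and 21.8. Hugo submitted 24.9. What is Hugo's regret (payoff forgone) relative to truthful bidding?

Regret: 1.4.

The highest competing bid is 34.9.
Bidding truthfully at 36.3: Hugo has the top bid, wins, and pays the second-highest bid 34.9. Payoff = 36.3 − 34.9 = 1.4.
Bidding 24.9: the top bid is 34.9 (a rival), so Hugo loses. Payoff = 0.0.
Regret = truthful payoff − actual payoff = 1.4 − 0.0 = 1.4.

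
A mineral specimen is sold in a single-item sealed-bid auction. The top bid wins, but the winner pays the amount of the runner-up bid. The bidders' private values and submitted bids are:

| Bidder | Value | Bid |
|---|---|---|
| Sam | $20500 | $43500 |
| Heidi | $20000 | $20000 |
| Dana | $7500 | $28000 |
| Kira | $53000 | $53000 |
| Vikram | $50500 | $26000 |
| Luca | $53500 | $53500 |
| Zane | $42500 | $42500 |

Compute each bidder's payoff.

Bids in descending order: Luca $53500 > Kira $53000 > Sam $43500 > Zane $42500 > Dana $28000 > Vikram $26000 > Heidi $20000.
Luca has the top bid and wins; the price is the second-highest bid, $53000.
Luca's payoff = $53500 − $53000 = $500. All other bidders lose, so their payoff is 0.

Sam $0, Heidi $0, Dana $0, Kira $0, Vikram $0, Luca $500, Zane $0.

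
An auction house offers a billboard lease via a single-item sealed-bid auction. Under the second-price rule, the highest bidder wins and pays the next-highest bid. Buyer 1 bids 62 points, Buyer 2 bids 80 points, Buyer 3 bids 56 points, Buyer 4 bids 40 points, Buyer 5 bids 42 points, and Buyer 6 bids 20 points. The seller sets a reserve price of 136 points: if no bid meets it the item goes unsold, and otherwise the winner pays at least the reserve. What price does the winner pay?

Bids in descending order: Buyer 2 80 points; Buyer 1 62 points; Buyer 3 56 points; Buyer 5 42 points; Buyer 4 40 points; Buyer 6 20 points.
The top bid 80 points is below the reserve 136 points, so the item goes unsold and nothing is paid.

unsold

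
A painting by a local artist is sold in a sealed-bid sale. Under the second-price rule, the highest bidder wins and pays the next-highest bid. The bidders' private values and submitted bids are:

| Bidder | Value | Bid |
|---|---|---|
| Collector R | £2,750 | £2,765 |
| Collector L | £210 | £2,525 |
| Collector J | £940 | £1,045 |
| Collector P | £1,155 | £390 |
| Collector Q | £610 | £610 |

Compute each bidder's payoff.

Bids in descending order: Collector R £2,765; Collector L £2,525; Collector J £1,045; Collector Q £610; Collector P £390.
Collector R has the top bid and wins; the price is the second-highest bid, £2,525.
Collector R's payoff = £2,750 − £2,525 = £225. All other bidders lose, so their payoff is 0.

Collector R £225, Collector L £0, Collector J £0, Collector P £0, Collector Q £0.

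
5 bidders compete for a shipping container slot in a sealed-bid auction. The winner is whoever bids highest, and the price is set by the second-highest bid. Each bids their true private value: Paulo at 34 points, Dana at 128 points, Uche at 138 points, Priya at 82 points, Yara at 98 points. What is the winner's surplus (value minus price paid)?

10 points

Ordered from highest: Uche 138 points; Dana 128 points; Yara 98 points; Priya 82 points; Paulo 34 points.
Uche wins with the top bid and pays the second-highest, 128 points.
Surplus = 138 points − 128 points = 10 points.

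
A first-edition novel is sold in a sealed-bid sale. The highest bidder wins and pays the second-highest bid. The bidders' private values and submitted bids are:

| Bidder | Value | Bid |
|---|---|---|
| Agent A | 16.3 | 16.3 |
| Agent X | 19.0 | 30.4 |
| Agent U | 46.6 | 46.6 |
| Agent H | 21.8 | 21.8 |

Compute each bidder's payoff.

Agent A 0.0, Agent X 0.0, Agent U 16.2, Agent H 0.0.

Ordered from highest: Agent U 46.6 > Agent X 30.4 > Agent H 21.8 > Agent A 16.3.
Agent U has the top bid and wins; the price is the second-highest bid, 30.4.
Agent U's payoff = 46.6 − 30.4 = 16.2. All other bidders lose, so their payoff is 0.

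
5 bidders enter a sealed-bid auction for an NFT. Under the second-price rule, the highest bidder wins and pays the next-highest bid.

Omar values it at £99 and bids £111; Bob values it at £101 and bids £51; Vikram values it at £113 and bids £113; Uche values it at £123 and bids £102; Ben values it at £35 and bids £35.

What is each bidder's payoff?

Payoffs: Omar £0, Bob £0, Vikram £2, Uche £0, Ben £0.

Ordered from highest: Vikram £113, then Omar £111, then Uche £102, then Bob £51, then Ben £35.
Vikram has the top bid and wins; the price is the second-highest bid, £111.
Vikram's payoff = £113 − £111 = £2. All other bidders lose, so their payoff is 0.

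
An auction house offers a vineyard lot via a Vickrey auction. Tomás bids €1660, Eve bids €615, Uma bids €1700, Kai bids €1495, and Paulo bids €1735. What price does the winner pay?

Sorted high to low: Paulo €1735 > Uma €1700 > Tomás €1660 > Kai €1495 > Eve €615.
Paulo has the highest bid, so Paulo wins.
The second-highest bid is €1700, so that is what Paulo pays.

Price paid: €1700.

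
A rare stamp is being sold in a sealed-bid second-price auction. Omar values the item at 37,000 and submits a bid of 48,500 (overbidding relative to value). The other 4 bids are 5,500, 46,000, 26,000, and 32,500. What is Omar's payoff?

Highest competing bid: 46,000.
Omar's bid 48,500 is the highest overall, so Omar wins and pays the second-highest bid, 46,000.
Payoff = value − price = 37,000 − 46,000 = -9,000.

Omar's payoff: -9,000.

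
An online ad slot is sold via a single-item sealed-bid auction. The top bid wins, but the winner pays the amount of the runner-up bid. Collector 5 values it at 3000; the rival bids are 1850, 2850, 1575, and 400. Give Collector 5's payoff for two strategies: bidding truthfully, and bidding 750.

The highest competing bid is 2850.
Bidding truthfully at 3000: Collector 5 has the top bid, wins, and pays the second-highest bid 2850. Payoff = 3000 − 2850 = 150.
Bidding 750: the top bid is 2850 (a rival), so Collector 5 loses. Payoff = 0.
This is the dominant-strategy logic: truthful bidding weakly beats any alternative.

(a) 150  (b) 0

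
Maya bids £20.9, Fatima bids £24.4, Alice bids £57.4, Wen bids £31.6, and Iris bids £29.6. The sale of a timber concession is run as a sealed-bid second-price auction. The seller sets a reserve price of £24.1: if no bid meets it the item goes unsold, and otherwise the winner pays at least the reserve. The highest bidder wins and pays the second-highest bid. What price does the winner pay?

Bids in descending order: Alice £57.4; Wen £31.6; Iris £29.6; Fatima £24.4; Maya £20.9.
Alice has the highest bid, so Alice wins.
The second-highest bid is £31.6, which exceeds the reserve, so that sets the price.

The winner pays £31.6.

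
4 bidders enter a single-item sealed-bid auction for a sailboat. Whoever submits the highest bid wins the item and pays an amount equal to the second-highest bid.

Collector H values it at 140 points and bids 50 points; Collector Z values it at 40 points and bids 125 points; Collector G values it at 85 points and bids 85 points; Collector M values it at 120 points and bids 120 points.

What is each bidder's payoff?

Ordered from highest: Collector Z 125 points; Collector M 120 points; Collector G 85 points; Collector H 50 points.
Collector Z has the top bid and wins; the price is the second-highest bid, 120 points.
Collector Z's payoff = 40 points − 120 points = -80 points. All other bidders lose, so their payoff is 0.

Payoffs: Collector H 0 points, Collector Z -80 points, Collector G 0 points, Collector M 0 points.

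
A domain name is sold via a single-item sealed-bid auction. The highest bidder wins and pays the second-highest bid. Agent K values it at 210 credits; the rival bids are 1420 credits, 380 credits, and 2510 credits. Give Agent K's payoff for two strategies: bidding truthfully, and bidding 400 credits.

The highest competing bid is 2510 credits.
Bidding truthfully at 210 credits: the top bid is 2510 credits (a rival), so Agent K loses. Payoff = 0 credits.
Bidding 400 credits: the top bid is 2510 credits (a rival), so Agent K loses. Payoff = 0 credits.
The bid only affects whether you win, not the price — here both bids land on the same side of the top rival bid, so the deviation is payoff-neutral.

Truthful: 0 credits; alternative: 0 credits.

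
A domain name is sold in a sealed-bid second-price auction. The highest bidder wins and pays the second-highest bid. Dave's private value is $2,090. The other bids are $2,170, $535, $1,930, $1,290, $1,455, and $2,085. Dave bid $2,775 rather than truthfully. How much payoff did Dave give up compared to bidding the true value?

The highest competing bid is $2,170.
Bidding truthfully at $2,090: the top bid is $2,170 (a rival), so Dave loses. Payoff = $0.
Bidding $2,775: Dave has the top bid, wins, and pays the second-highest bid $2,170. Payoff = $2,090 − $2,170 = -$80.
Regret = truthful payoff − actual payoff = $0 − -$80 = $80.

Payoff forgone: $80.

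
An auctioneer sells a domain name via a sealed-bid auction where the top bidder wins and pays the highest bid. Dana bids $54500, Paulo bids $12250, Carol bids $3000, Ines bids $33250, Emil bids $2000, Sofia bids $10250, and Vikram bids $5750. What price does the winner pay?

Ranking the bids: Dana $54500; Ines $33250; Paulo $12250; Sofia $10250; Vikram $5750; Carol $3000; Emil $2000.
Dana is the highest bidder, so Dana wins.
Under the first-price rule, the price is the highest bid: $54500.

$54500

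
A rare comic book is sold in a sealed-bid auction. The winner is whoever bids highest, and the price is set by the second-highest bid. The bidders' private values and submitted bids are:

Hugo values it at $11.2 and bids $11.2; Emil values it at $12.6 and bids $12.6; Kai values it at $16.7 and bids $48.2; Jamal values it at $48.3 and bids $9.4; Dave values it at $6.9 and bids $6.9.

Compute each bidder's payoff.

Payoffs: Hugo $0.0, Emil $0.0, Kai $4.1, Jamal $0.0, Dave $0.0.

Ordered from highest: Kai $48.2 > Emil $12.6 > Hugo $11.2 > Jamal $9.4 > Dave $6.9.
Kai has the top bid and wins; the price is the second-highest bid, $12.6.
Kai's payoff = $16.7 − $12.6 = $4.1. All other bidders lose, so their payoff is 0.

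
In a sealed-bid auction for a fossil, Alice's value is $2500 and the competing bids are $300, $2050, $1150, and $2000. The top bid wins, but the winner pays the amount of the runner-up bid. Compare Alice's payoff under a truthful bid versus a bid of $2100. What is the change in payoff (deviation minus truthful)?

The highest competing bid is $2050.
Bidding truthfully at $2500: Alice has the top bid, wins, and pays the second-highest bid $2050. Payoff = $2500 − $2050 = $450.
Bidding $2100: Alice has the top bid, wins, and pays the second-highest bid $2050. Payoff = $2500 − $2050 = $450.
Change = $450 − $450 = $0.

Payoff change: $0.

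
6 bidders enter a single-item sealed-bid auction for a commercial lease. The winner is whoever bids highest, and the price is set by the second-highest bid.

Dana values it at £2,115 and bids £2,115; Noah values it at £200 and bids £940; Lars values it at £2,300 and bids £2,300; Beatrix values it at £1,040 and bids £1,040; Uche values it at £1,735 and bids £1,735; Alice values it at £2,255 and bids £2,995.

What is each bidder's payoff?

Dana £0, Noah £0, Lars £0, Beatrix £0, Uche £0, Alice -£45.

Ranking the bids: Alice £2,995; Lars £2,300; Dana £2,115; Uche £1,735; Beatrix £1,040; Noah £940.
Alice has the top bid and wins; the price is the second-highest bid, £2,300.
Alice's payoff = £2,255 − £2,300 = -£45. All other bidders lose, so their payoff is 0.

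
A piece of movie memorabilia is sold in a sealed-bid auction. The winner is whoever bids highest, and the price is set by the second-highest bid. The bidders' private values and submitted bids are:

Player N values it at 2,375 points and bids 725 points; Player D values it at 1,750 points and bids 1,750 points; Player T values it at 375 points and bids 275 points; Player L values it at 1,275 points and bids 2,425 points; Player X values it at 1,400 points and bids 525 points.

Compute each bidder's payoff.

Player N 0 points, Player D 0 points, Player T 0 points, Player L -475 points, Player X 0 points.

Ranking the bids: Player L 2,425 points > Player D 1,750 points > Player N 725 points > Player X 525 points > Player T 275 points.
Player L has the top bid and wins; the price is the second-highest bid, 1,750 points.
Player L's payoff = 1,275 points − 1,750 points = -475 points. All other bidders lose, so their payoff is 0.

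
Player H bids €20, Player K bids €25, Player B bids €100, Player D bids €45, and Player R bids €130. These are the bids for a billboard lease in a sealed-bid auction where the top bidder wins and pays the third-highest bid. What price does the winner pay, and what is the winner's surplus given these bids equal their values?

Price €45; surplus €85.

Bids in descending order: Player R €130; Player B €100; Player D €45; Player K €25; Player H €20.
Player R is the highest bidder, so Player R wins.
Under the third-price rule, the price is the third-highest bid: €45.
Surplus = €130 − €45 = €85.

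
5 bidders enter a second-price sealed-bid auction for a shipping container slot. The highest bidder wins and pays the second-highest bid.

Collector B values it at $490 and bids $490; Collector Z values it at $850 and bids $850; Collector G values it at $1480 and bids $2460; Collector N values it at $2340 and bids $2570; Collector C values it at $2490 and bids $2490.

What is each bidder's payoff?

Ordered from highest: Collector N $2570 > Collector C $2490 > Collector G $2460 > Collector Z $850 > Collector B $490.
Collector N has the top bid and wins; the price is the second-highest bid, $2490.
Collector N's payoff = $2340 − $2490 = -$150. All other bidders lose, so their payoff is 0.

Collector B $0, Collector Z $0, Collector G $0, Collector N -$150, Collector C $0.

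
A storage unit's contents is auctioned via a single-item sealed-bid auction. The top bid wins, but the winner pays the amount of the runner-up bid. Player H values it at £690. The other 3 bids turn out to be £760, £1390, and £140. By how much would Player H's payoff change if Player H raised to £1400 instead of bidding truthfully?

-£700

The highest competing bid is £1390.
Bidding truthfully at £690: the top bid is £1390 (a rival), so Player H loses. Payoff = £0.
Bidding £1400: Player H has the top bid, wins, and pays the second-highest bid £1390. Payoff = £690 − £1390 = -£700.
Change = -£700 − £0 = -£700.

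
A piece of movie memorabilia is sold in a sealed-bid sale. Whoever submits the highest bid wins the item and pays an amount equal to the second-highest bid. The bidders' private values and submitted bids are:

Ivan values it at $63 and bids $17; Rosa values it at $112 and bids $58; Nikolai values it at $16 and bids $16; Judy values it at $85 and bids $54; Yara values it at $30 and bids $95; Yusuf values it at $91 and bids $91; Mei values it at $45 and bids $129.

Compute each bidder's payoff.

Ivan $0, Rosa $0, Nikolai $0, Judy $0, Yara $0, Yusuf $0, Mei -$50.

Ordered from highest: Mei $129, then Yara $95, then Yusuf $91, then Rosa $58, then Judy $54, then Ivan $17, then Nikolai $16.
Mei has the top bid and wins; the price is the second-highest bid, $95.
Mei's payoff = $45 − $95 = -$50. All other bidders lose, so their payoff is 0.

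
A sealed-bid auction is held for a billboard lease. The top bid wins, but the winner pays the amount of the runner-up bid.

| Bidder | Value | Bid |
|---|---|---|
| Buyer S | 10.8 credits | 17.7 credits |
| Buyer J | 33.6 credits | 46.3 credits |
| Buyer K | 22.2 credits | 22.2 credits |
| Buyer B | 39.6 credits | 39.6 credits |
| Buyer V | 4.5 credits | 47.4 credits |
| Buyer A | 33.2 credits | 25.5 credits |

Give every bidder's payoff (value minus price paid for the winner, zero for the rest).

Bids in descending order: Buyer V 47.4 credits; Buyer J 46.3 credits; Buyer B 39.6 credits; Buyer A 25.5 credits; Buyer K 22.2 credits; Buyer S 17.7 credits.
Buyer V has the top bid and wins; the price is the second-highest bid, 46.3 credits.
Buyer V's payoff = 4.5 credits − 46.3 credits = -41.8 credits. All other bidders lose, so their payoff is 0.

Buyer S 0.0 credits, Buyer J 0.0 credits, Buyer K 0.0 credits, Buyer B 0.0 credits, Buyer V -41.8 credits, Buyer A 0.0 credits.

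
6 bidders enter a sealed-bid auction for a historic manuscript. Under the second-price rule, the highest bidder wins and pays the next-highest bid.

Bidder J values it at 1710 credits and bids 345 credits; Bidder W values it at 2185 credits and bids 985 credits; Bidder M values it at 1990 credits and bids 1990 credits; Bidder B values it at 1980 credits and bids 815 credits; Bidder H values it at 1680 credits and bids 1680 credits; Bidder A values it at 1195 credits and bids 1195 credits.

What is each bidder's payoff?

Sorted high to low: Bidder M 1990 credits, then Bidder H 1680 credits, then Bidder A 1195 credits, then Bidder W 985 credits, then Bidder B 815 credits, then Bidder J 345 credits.
Bidder M has the top bid and wins; the price is the second-highest bid, 1680 credits.
Bidder M's payoff = 1990 credits − 1680 credits = 310 credits. All other bidders lose, so their payoff is 0.

Payoffs: Bidder J 0 credits, Bidder W 0 credits, Bidder M 310 credits, Bidder B 0 credits, Bidder H 0 credits, Bidder A 0 credits.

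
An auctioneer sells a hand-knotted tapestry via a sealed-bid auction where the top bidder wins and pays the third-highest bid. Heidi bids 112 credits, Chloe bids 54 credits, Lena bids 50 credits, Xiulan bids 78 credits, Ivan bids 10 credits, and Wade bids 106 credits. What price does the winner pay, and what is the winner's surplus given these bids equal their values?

Ranking the bids: Heidi 112 credits > Wade 106 credits > Xiulan 78 credits > Chloe 54 credits > Lena 50 credits > Ivan 10 credits.
Heidi is the highest bidder, so Heidi wins.
Under the third-price rule, the price is the third-highest bid: 78 credits.
Surplus = 112 credits − 78 credits = 34 credits.

The winner pays 78 credits for a surplus of 34 credits.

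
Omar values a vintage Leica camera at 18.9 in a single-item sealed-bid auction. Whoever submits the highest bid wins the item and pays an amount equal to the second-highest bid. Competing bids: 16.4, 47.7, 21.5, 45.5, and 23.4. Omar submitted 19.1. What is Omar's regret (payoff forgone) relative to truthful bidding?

The highest competing bid is 47.7.
Bidding truthfully at 18.9: the top bid is 47.7 (a rival), so Omar loses. Payoff = 0.0.
Bidding 19.1: the top bid is 47.7 (a rival), so Omar loses. Payoff = 0.0.
Regret = truthful payoff − actual payoff = 0.0 − 0.0 = 0.0.

Regret: 0.0.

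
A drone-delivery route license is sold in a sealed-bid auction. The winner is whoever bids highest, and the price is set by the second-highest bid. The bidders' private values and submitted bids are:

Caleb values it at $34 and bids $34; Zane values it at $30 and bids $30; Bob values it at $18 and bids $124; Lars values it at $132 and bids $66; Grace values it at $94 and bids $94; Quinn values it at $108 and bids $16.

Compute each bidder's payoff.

Payoffs: Caleb $0, Zane $0, Bob -$76, Lars $0, Grace $0, Quinn $0.

Bids in descending order: Bob $124; Grace $94; Lars $66; Caleb $34; Zane $30; Quinn $16.
Bob has the top bid and wins; the price is the second-highest bid, $94.
Bob's payoff = $18 − $94 = -$76. All other bidders lose, so their payoff is 0.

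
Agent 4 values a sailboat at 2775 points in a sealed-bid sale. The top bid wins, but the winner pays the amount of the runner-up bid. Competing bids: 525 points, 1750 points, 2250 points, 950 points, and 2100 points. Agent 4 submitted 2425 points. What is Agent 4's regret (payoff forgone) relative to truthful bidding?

The highest competing bid is 2250 points.
Bidding truthfully at 2775 points: Agent 4 has the top bid, wins, and pays the second-highest bid 2250 points. Payoff = 2775 points − 2250 points = 525 points.
Bidding 2425 points: Agent 4 has the top bid, wins, and pays the second-highest bid 2250 points. Payoff = 2775 points − 2250 points = 525 points.
Regret = truthful payoff − actual payoff = 525 points − 525 points = 0 points.
The bid only affects whether you win, not the price — here both bids land on the same side of the top rival bid, so the deviation is payoff-neutral.

Regret: 0 points.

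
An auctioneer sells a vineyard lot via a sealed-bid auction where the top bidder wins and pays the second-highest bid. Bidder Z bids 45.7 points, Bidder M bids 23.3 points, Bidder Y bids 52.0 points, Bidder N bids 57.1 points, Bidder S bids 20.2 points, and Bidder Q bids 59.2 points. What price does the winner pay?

Price paid: 57.1 points.

Ranking the bids: Bidder Q 59.2 points, then Bidder N 57.1 points, then Bidder Y 52.0 points, then Bidder Z 45.7 points, then Bidder M 23.3 points, then Bidder S 20.2 points.
Bidder Q is the highest bidder, so Bidder Q wins.
Under the second-price rule, the price is the second-highest bid: 57.1 points.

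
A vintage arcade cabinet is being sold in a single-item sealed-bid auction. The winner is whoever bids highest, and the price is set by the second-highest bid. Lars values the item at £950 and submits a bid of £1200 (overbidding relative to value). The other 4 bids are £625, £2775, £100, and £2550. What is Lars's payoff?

Highest competing bid: £2775.
Lars's bid £1200 is not the highest, so Lars loses, pays nothing, and earns zero payoff.

Payoff = £0.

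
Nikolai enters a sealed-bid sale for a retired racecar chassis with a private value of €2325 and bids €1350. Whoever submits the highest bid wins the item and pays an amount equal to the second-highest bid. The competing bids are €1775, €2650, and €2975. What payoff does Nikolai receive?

Highest competing bid: €2975.
Nikolai's bid €1350 is not the highest, so Nikolai loses, pays nothing, and earns zero payoff.

Payoff = €0.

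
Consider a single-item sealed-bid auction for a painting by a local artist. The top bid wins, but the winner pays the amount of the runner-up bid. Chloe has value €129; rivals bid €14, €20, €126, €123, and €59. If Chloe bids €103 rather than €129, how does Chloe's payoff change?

The highest competing bid is €126.
Bidding truthfully at €129: Chloe has the top bid, wins, and pays the second-highest bid €126. Payoff = €129 − €126 = €3.
Bidding €103: the top bid is €126 (a rival), so Chloe loses. Payoff = €0.
Change = €0 − €3 = -€3.
This is the dominant-strategy logic: truthful bidding weakly beats any alternative.

Payoff change: -€3.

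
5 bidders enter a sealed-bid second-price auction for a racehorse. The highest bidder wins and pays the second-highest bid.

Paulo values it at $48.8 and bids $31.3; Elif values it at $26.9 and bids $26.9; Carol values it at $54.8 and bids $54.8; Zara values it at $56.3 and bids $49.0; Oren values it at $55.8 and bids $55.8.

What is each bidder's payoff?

Payoffs: Paulo $0.0, Elif $0.0, Carol $0.0, Zara $0.0, Oren $1.0.

Ranking the bids: Oren $55.8; Carol $54.8; Zara $49.0; Paulo $31.3; Elif $26.9.
Oren has the top bid and wins; the price is the second-highest bid, $54.8.
Oren's payoff = $55.8 − $54.8 = $1.0. All other bidders lose, so their payoff is 0.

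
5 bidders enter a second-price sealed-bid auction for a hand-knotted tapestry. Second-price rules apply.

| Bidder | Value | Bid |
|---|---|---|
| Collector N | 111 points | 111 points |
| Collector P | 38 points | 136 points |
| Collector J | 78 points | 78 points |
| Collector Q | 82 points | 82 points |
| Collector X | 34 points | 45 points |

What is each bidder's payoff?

Sorted high to low: Collector P 136 points, then Collector N 111 points, then Collector Q 82 points, then Collector J 78 points, then Collector X 45 points.
Collector P has the top bid and wins; the price is the second-highest bid, 111 points.
Collector P's payoff = 38 points − 111 points = -73 points. All other bidders lose, so their payoff is 0.

Collector N 0 points, Collector P -73 points, Collector J 0 points, Collector Q 0 points, Collector X 0 points.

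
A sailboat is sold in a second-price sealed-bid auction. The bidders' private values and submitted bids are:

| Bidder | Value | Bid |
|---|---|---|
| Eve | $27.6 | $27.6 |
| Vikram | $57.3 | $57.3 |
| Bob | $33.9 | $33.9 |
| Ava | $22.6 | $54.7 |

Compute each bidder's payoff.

Eve $0.0, Vikram $2.6, Bob $0.0, Ava $0.0.

Ranking the bids: Vikram $57.3, then Ava $54.7, then Bob $33.9, then Eve $27.6.
Vikram has the top bid and wins; the price is the second-highest bid, $54.7.
Vikram's payoff = $57.3 − $54.7 = $2.6. All other bidders lose, so their payoff is 0.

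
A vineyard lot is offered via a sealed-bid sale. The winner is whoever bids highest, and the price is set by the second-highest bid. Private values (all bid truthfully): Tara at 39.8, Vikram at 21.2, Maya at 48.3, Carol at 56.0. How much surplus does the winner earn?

7.7

Ranking the bids: Carol 56.0, then Maya 48.3, then Tara 39.8, then Vikram 21.2.
Carol wins with the top bid and pays the second-highest, 48.3.
Surplus = 56.0 − 48.3 = 7.7.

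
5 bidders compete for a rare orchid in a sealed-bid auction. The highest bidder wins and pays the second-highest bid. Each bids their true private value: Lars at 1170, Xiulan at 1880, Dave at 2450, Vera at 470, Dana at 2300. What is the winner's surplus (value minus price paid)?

Surplus = 150.

Ranking the bids: Dave 2450; Dana 2300; Xiulan 1880; Lars 1170; Vera 470.
Dave wins with the top bid and pays the second-highest, 2300.
Surplus = 2450 − 2300 = 150.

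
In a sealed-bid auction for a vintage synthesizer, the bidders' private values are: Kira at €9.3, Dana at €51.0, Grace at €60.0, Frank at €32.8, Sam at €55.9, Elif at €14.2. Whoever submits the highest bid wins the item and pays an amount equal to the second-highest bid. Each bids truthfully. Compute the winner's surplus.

Bids in descending order: Grace €60.0, then Sam €55.9, then Dana €51.0, then Frank €32.8, then Elif €14.2, then Kira €9.3.
Grace wins with the top bid and pays the second-highest, €55.9.
Surplus = €60.0 − €55.9 = €4.1.

Winner's surplus: €4.1.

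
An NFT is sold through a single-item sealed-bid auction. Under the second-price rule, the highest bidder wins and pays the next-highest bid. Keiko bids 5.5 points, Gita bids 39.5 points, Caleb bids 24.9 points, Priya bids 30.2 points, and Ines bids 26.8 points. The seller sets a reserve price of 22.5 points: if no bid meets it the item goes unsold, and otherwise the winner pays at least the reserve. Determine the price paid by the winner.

Price paid: 30.2 points.

Sorted high to low: Gita 39.5 points, then Priya 30.2 points, then Ines 26.8 points, then Caleb 24.9 points, then Keiko 5.5 points.
Gita has the highest bid, so Gita wins.
The second-highest bid is 30.2 points, which exceeds the reserve, so that sets the price.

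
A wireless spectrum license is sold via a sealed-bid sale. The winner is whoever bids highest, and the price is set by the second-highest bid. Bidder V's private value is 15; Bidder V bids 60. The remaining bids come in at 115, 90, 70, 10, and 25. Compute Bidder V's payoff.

Highest competing bid: 115.
Bidder V's bid 60 is not the highest, so Bidder V loses, pays nothing, and earns zero payoff.

Bidder V's payoff: 0.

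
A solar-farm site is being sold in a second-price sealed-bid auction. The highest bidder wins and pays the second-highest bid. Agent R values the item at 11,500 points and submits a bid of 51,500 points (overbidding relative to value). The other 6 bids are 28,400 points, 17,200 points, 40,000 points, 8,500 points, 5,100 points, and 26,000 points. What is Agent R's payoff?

Highest competing bid: 40,000 points.
Agent R's bid 51,500 points is the highest overall, so Agent R wins and pays the second-highest bid, 40,000 points.
Payoff = value − price = 11,500 points − 40,000 points = -28,500 points.
Overbidding won the item at a price above value — truthful bidding would have avoided this loss.

Agent R's payoff: -28,500 points.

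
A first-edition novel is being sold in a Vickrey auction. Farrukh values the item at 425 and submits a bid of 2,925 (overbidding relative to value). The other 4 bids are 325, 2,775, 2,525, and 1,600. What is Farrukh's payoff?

Highest competing bid: 2,775.
Farrukh's bid 2,925 is the highest overall, so Farrukh wins and pays the second-highest bid, 2,775.
Payoff = value − price = 425 − 2,775 = -2,350.
Overbidding won the item at a price above value — truthful bidding would have avoided this loss.

-2,350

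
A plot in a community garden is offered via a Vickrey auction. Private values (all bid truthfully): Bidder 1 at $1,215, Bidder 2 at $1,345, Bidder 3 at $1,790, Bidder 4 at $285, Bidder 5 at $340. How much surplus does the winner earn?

Surplus = $445.

Bids in descending order: Bidder 3 $1,790; Bidder 2 $1,345; Bidder 1 $1,215; Bidder 5 $340; Bidder 4 $285.
Bidder 3 wins with the top bid and pays the second-highest, $1,345.
Surplus = $1,790 − $1,345 = $445.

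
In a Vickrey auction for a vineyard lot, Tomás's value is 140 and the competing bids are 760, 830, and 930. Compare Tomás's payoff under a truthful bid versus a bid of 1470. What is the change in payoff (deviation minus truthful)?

The highest competing bid is 930.
Bidding truthfully at 140: the top bid is 930 (a rival), so Tomás loses. Payoff = 0.
Bidding 1470: Tomás has the top bid, wins, and pays the second-highest bid 930. Payoff = 140 − 930 = -790.
Change = -790 − 0 = -790.
Deviating from a truthful bid can only lose payoff in a second-price auction — never gain.

Change in payoff: -790.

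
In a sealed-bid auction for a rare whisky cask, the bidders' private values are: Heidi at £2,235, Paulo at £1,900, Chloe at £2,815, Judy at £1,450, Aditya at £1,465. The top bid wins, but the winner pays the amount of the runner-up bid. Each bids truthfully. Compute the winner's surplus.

Ranking the bids: Chloe £2,815; Heidi £2,235; Paulo £1,900; Aditya £1,465; Judy £1,450.
Chloe wins with the top bid and pays the second-highest, £2,235.
Surplus = £2,815 − £2,235 = £580.

£580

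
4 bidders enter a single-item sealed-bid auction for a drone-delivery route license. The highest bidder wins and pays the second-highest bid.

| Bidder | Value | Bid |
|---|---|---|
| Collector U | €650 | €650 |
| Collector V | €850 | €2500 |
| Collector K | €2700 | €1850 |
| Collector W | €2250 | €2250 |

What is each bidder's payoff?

Sorted high to low: Collector V €2500 > Collector W €2250 > Collector K €1850 > Collector U €650.
Collector V has the top bid and wins; the price is the second-highest bid, €2250.
Collector V's payoff = €850 − €2250 = -€1400. All other bidders lose, so their payoff is 0.

Payoffs: Collector U €0, Collector V -€1400, Collector K €0, Collector W €0.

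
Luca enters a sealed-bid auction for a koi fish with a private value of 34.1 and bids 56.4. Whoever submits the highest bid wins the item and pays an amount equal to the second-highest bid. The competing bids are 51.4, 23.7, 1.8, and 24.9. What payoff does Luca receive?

Highest competing bid: 51.4.
Luca's bid 56.4 is the highest overall, so Luca wins and pays the second-highest bid, 51.4.
Payoff = value − price = 34.1 − 51.4 = -17.3.
Overbidding won the item at a price above value — truthful bidding would have avoided this loss.

Payoff = -17.3.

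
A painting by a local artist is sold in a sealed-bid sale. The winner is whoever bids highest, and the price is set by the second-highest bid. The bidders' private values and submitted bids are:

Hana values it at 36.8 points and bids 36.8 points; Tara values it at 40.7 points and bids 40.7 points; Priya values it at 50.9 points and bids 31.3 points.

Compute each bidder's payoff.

Hana 0.0 points, Tara 3.9 points, Priya 0.0 points.

Ordered from highest: Tara 40.7 points > Hana 36.8 points > Priya 31.3 points.
Tara has the top bid and wins; the price is the second-highest bid, 36.8 points.
Tara's payoff = 40.7 points − 36.8 points = 3.9 points. All other bidders lose, so their payoff is 0.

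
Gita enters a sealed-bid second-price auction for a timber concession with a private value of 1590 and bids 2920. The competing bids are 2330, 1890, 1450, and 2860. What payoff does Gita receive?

Highest competing bid: 2860.
Gita's bid 2920 is the highest overall, so Gita wins and pays the second-highest bid, 2860.
Payoff = value − price = 1590 − 2860 = -1270.
Overbidding won the item at a price above value — truthful bidding would have avoided this loss.

-1270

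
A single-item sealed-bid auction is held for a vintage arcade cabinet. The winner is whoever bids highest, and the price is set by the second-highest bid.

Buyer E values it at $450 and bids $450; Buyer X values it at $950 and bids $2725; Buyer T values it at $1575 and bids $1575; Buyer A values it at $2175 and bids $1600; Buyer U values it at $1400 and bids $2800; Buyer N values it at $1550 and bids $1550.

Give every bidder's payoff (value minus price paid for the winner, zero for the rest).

Payoffs: Buyer E $0, Buyer X $0, Buyer T $0, Buyer A $0, Buyer U -$1325, Buyer N $0.

Ranking the bids: Buyer U $2800; Buyer X $2725; Buyer A $1600; Buyer T $1575; Buyer N $1550; Buyer E $450.
Buyer U has the top bid and wins; the price is the second-highest bid, $2725.
Buyer U's payoff = $1400 − $2725 = -$1325. All other bidders lose, so their payoff is 0.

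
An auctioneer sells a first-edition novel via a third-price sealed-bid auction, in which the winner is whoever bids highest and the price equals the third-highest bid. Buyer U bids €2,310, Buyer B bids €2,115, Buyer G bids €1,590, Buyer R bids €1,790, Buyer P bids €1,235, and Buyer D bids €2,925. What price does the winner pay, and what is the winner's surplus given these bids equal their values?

Sorted high to low: Buyer D €2,925, then Buyer U €2,310, then Buyer B €2,115, then Buyer R €1,790, then Buyer G €1,590, then Buyer P €1,235.
Buyer D is the highest bidder, so Buyer D wins.
Under the third-price rule, the price is the third-highest bid: €2,115.
Surplus = €2,925 − €2,115 = €810.

Price €2,115; surplus €810.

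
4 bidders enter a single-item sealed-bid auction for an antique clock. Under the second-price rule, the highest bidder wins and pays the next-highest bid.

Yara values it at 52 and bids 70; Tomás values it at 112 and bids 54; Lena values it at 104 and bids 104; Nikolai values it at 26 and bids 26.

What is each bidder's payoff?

Bids in descending order: Lena 104; Yara 70; Tomás 54; Nikolai 26.
Lena has the top bid and wins; the price is the second-highest bid, 70.
Lena's payoff = 104 − 70 = 34. All other bidders lose, so their payoff is 0.

Payoffs: Yara 0, Tomás 0, Lena 34, Nikolai 0.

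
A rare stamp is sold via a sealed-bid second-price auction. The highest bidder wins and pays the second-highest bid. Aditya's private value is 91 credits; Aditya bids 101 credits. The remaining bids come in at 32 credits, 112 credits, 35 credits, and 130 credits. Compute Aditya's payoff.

Aditya's payoff: 0 credits.

Highest competing bid: 130 credits.
Aditya's bid 101 credits is not the highest, so Aditya loses, pays nothing, and earns zero payoff.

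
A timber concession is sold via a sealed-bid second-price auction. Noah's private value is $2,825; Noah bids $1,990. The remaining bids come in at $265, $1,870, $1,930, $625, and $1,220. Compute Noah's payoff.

Highest competing bid: $1,930.
Noah's bid $1,990 is the highest overall, so Noah wins and pays the second-highest bid, $1,930.
Payoff = value − price = $2,825 − $1,930 = $895.

Payoff = $895.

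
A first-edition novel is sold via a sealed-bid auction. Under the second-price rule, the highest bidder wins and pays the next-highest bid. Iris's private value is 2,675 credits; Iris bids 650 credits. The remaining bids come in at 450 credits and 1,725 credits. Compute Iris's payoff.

0 credits

Highest competing bid: 1,725 credits.
Iris's bid 650 credits is not the highest, so Iris loses, pays nothing, and earns zero payoff.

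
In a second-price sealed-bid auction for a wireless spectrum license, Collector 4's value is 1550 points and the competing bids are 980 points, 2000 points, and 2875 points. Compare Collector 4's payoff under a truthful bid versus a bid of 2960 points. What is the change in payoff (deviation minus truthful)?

Change in payoff: -1325 points.

The highest competing bid is 2875 points.
Bidding truthfully at 1550 points: the top bid is 2875 points (a rival), so Collector 4 loses. Payoff = 0 points.
Bidding 2960 points: Collector 4 has the top bid, wins, and pays the second-highest bid 2875 points. Payoff = 1550 points − 2875 points = -1325 points.
Change = -1325 points − 0 points = -1325 points.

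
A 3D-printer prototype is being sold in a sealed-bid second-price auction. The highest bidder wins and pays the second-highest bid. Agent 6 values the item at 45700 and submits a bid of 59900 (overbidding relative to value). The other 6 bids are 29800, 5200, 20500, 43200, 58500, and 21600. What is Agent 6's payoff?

Highest competing bid: 58500.
Agent 6's bid 59900 is the highest overall, so Agent 6 wins and pays the second-highest bid, 58500.
Payoff = value − price = 45700 − 58500 = -12800.

-12800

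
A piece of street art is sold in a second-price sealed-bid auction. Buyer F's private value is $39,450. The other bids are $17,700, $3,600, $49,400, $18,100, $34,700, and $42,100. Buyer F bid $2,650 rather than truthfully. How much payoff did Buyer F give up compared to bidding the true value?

$0

The highest competing bid is $49,400.
Bidding truthfully at $39,450: the top bid is $49,400 (a rival), so Buyer F loses. Payoff = $0.
Bidding $2,650: the top bid is $49,400 (a rival), so Buyer F loses. Payoff = $0.
Regret = truthful payoff − actual payoff = $0 − $0 = $0.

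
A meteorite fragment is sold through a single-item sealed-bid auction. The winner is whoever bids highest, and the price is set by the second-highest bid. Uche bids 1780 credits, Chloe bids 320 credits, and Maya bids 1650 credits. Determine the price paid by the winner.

Ordered from highest: Uche 1780 credits > Maya 1650 credits > Chloe 320 credits.
Uche has the highest bid, so Uche wins.
The second-highest bid is 1650 credits, so that is what Uche pays.

1650 credits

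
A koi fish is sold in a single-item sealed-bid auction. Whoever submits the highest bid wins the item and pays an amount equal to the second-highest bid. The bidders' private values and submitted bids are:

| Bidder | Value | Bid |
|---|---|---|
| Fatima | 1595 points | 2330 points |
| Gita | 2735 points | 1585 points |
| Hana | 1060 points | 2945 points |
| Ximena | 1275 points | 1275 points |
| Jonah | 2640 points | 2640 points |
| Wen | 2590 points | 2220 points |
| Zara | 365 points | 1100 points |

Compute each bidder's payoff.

Bids in descending order: Hana 2945 points, then Jonah 2640 points, then Fatima 2330 points, then Wen 2220 points, then Gita 1585 points, then Ximena 1275 points, then Zara 1100 points.
Hana has the top bid and wins; the price is the second-highest bid, 2640 points.
Hana's payoff = 1060 points − 2640 points = -1580 points. All other bidders lose, so their payoff is 0.

Fatima 0 points, Gita 0 points, Hana -1580 points, Ximena 0 points, Jonah 0 points, Wen 0 points, Zara 0 points.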